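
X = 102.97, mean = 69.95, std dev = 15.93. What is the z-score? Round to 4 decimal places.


z = (X - mu) / sigma
X - mu = 102.97 - 69.95 = 33.02
z = 33.02 / 15.93 = 3302/1593 ≈ 2.072819

2.0728


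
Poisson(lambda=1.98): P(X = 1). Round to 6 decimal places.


P = e^(-lam) * lam^k / k!
e^(-1.98) ≈ 0.1380692
lam^k = 1.98^1 = 1.98
k! = 1! = 1
P = 0.1380692 * 1.98 / 1 ≈ 0.273377

0.273377


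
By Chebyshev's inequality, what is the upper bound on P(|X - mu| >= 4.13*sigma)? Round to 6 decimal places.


P <= 1/k^2
k^2 = 4.13^2 = 17.0569
1/k^2 = 1 / 17.0569 ≈ 0.05862730

0.058627


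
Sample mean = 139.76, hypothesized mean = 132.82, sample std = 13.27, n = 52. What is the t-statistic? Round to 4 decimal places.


t = (xbar - mu0) / (s/sqrt(n))
xbar - mu0 = 139.76 - 132.82 = 6.94
sqrt(52) ≈ 7.21110255
s/sqrt(n) = 13.27 / 7.21110255 ≈ 1.84021790
t = 6.94 / 1.84021790 ≈ 3.771293

3.7713


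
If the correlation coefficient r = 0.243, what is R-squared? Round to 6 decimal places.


R^2 = r^2 = (0.243)^2 = 0.059049

0.059049


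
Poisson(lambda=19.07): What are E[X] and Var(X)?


E[X] = Var(X) = lambda = 19.07

19.07, 19.07


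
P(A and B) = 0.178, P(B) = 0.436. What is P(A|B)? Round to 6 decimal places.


P(A|B) = P(A and B) / P(B) = 0.178 / 0.436 = 89/218 ≈ 0.40825688

0.408257


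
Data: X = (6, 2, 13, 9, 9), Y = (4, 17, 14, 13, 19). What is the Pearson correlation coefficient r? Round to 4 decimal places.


r = sum((xi-xbar)(yi-ybar)) / sqrt(sum((xi-xbar)^2) * sum((yi-ybar)^2))
n = 5, xbar = 39/5 = 7.8, ybar = 67/5 = 13.4
Sxy = sum((xi-xbar)(yi-ybar)) = 5.4
Sxx = sum((xi-xbar)^2) = 66.8
Syy = sum((yi-ybar)^2) = 133.2
sqrt(Sxx*Syy) ≈ 94.327939
r = Sxy / sqrt(Sxx*Syy) = 5.4 / 94.327939 ≈ 0.057247

0.0572


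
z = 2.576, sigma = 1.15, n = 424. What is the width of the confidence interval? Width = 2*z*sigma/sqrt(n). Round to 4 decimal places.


width = 2*z*sigma/sqrt(n)
2*z*sigma = 2 * 2.576 * 1.15 = 5.9248
sqrt(424) ≈ 20.591260
width = 5.9248 / 20.591260 ≈ 0.287734

0.2877


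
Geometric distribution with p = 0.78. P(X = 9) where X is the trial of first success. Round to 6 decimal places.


P = (1-p)^(k-1) * p
(1-p)^(k-1) = 0.22^8 ≈ 0.000005487587
P = 0.000005487587 * 0.78 ≈ 0.000004280318

0.000004


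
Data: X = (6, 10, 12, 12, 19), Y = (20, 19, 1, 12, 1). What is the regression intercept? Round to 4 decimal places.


a = ybar - b*xbar, where b = sum((xi-xbar)(yi-ybar)) / sum((xi-xbar)^2)
n = 5, xbar = 59/5 = 11.8, ybar = 53/5 = 10.6
Sxy = sum((xi-xbar)(yi-ybar)) = -140.4
Sxx = sum((xi-xbar)^2) = 88.8
b = Sxy / Sxx = -117/74 ≈ -1.581081
a = 10.6 - (-1.581081) * 11.8 = 2165/74 ≈ 29.256757

29.2568


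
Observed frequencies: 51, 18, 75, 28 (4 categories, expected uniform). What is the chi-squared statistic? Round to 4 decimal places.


chi2 = sum((O-E)^2/E), E = total/4
total = 172, E = 172/4 = 43
(51 - 43)^2 / 43 = 64 / 43 = 64/43 ≈ 1.488372
(18 - 43)^2 / 43 = 625 / 43 = 625/43 ≈ 14.534884
(75 - 43)^2 / 43 = 1024 / 43 = 1024/43 ≈ 23.813953
(28 - 43)^2 / 43 = 225 / 43 = 225/43 ≈ 5.232558
chi2 = 1938/43 ≈ 45.069767

45.0698


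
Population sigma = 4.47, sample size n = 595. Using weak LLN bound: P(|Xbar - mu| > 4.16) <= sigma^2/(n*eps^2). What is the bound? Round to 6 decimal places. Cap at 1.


bound = min(1, sigma^2/(n*eps^2))
sigma^2 = 4.47^2 = 19.9809
n*eps^2 = 595 * 4.16^2 = 595 * 17.3056 = 10296.832
sigma^2/(n*eps^2) = 19.9809 / 10296.832 ≈ 0.00194049

0.001940


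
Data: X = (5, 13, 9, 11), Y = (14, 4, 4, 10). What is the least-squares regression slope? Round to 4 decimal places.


b = sum((xi-xbar)(yi-ybar)) / sum((xi-xbar)^2)
n = 4, xbar = 38/4 = 9.5, ybar = 32/4 = 8
Sxy = sum((xi-xbar)(yi-ybar)) = -36
Sxx = sum((xi-xbar)^2) = 35
b = Sxy / Sxx = -36/35 ≈ -1.028571

-1.0286


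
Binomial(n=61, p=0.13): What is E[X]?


E[X] = n*p = 61 * 0.13 = 7.93

7.93


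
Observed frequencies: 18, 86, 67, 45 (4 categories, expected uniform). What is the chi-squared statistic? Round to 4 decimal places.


chi2 = sum((O-E)^2/E), E = total/4
total = 216, E = 216/4 = 54
(18 - 54)^2 / 54 = 1296 / 54 = 24
(86 - 54)^2 / 54 = 1024 / 54 = 512/27 ≈ 18.962963
(67 - 54)^2 / 54 = 169 / 54 = 169/54 ≈ 3.129630
(45 - 54)^2 / 54 = 81 / 54 = 1.5
chi2 = 1285/27 ≈ 47.592593

47.5926


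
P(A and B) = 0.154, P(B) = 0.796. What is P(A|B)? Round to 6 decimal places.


P(A|B) = P(A and B) / P(B) = 0.154 / 0.796 = 77/398 ≈ 0.19346734

0.193467


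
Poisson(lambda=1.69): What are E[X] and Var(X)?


E[X] = Var(X) = lambda = 1.69

1.69, 1.69


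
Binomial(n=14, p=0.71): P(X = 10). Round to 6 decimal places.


P = C(n,k) * p^k * (1-p)^(n-k)
C(14,10) = 1001
p^k = 0.71^10 ≈ 0.03255244
(1-p)^(n-k) = 0.29^4 = 0.00707281
P = 1001 * 0.03255244 * 0.00707281 ≈ 0.230467

0.230467


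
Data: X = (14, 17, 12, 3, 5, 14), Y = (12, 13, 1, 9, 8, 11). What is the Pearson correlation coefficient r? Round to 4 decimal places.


r = sum((xi-xbar)(yi-ybar)) / sqrt(sum((xi-xbar)^2) * sum((yi-ybar)^2))
n = 6, xbar = 65/6 ≈ 10.833333, ybar = 54/6 = 9
Sxy = sum((xi-xbar)(yi-ybar)) = 37
Sxx = sum((xi-xbar)^2) = 929/6 ≈ 154.833333
Syy = sum((yi-ybar)^2) = 94
sqrt(Sxx*Syy) ≈ 120.641342
r = Sxy / sqrt(Sxx*Syy) = 37 / 120.641342 ≈ 0.306694

0.3067


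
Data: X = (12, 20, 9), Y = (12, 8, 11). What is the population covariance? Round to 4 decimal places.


Cov = (1/n)*sum((xi-xbar)(yi-ybar))
n = 3, xbar = 41/3 ≈ 13.666667, ybar = 31/3 ≈ 10.333333
sum((xi-xbar)(yi-ybar)) = -62/3 ≈ -20.666667
Cov = -20.666667 / 3 = -62/9 ≈ -6.888889

-6.8889


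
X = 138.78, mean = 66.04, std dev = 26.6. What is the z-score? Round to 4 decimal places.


z = (X - mu) / sigma
X - mu = 138.78 - 66.04 = 72.74
z = 72.74 / 26.6 = 3637/1330 ≈ 2.734586

2.7346


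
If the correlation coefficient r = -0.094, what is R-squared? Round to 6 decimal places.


R^2 = r^2 = (-0.094)^2 = 0.008836

0.008836


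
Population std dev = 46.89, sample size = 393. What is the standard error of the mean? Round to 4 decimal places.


SE = sigma / sqrt(n)
sqrt(393) ≈ 19.824228
SE = 46.89 / 19.824228 ≈ 2.365288

2.3653


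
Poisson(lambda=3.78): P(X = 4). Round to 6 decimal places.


P = e^(-lam) * lam^k / k!
e^(-3.78) ≈ 0.02282269
lam^k = 3.78^4 ≈ 204.158375
k! = 4! = 24
P = 0.02282269 * 204.158375 / 24 ≈ 0.194143

0.194143


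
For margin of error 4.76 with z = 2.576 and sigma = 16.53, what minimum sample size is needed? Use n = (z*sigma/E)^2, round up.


z*sigma/E = 2.576 * 16.53 / 4.76 = 38019/4250 ≈ 8.945647
(z*sigma/E)^2 ≈ 80.024601
round up: n = 81

81


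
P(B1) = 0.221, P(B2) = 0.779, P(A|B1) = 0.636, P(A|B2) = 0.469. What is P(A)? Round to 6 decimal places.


P(A) = P(A|B1)*P(B1) + P(A|B2)*P(B2)
P(A|B1)*P(B1) = 0.636 * 0.221 = 0.140556
P(A|B2)*P(B2) = 0.469 * 0.779 = 0.365351
P(A) = 0.140556 + 0.365351 = 0.505907

0.505907


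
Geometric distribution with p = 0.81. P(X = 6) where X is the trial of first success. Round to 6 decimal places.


P = (1-p)^(k-1) * p
(1-p)^(k-1) = 0.19^5 = 0.0002476099
P = 0.0002476099 * 0.81 ≈ 0.0002005640

0.000201


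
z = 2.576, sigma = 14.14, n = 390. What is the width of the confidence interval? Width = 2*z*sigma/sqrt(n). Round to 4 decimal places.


width = 2*z*sigma/sqrt(n)
2*z*sigma = 2 * 2.576 * 14.14 = 72.84928
sqrt(390) ≈ 19.748418
width = 72.84928 / 19.748418 ≈ 3.688867

3.6889


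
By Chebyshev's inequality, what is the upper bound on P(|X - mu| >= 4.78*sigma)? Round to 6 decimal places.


P <= 1/k^2
k^2 = 4.78^2 = 22.8484
1/k^2 = 1 / 22.8484 ≈ 0.04376674

0.043767


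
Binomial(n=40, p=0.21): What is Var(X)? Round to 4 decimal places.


Var = n*p*(1-p) = 40 * 0.21 * 0.79 = 6.636

6.6360


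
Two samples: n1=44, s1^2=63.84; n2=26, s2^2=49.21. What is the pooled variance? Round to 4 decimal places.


sp^2 = ((n1-1)*s1^2 + (n2-1)*s2^2)/(n1+n2-2)
(n1-1)*s1^2 = 43 * 63.84 = 2745.12
(n2-1)*s2^2 = 25 * 49.21 = 1230.25
numerator = 2745.12 + 1230.25 = 3975.37
n1+n2-2 = 68
sp^2 = 3975.37 / 68 = 397537/6800 ≈ 58.461324

58.4613


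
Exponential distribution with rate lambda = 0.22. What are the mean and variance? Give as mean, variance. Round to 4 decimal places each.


mean = 1/lam, var = 1/lam^2
mean = 1 / 0.22 = 50/11 ≈ 4.545455
lam^2 = 0.22^2 = 0.0484
var = 1 / 0.0484 = 2500/121 ≈ 20.661157

4.5455, 20.6612


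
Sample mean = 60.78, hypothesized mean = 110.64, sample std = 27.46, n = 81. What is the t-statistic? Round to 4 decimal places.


t = (xbar - mu0) / (s/sqrt(n))
xbar - mu0 = 60.78 - 110.64 = -49.86
sqrt(81) = 9
s/sqrt(n) = 27.46 / 9 = 1373/450 ≈ 3.05111111
t = -49.86 / 3.05111111 = -22437/1373 ≈ -16.341588

-16.3416


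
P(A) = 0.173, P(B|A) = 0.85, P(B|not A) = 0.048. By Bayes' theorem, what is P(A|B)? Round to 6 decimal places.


P(A|B) = P(B|A)*P(A) / P(B), P(B) = P(B|A)*P(A) + P(B|not A)*P(not A)
P(B|A)*P(A) = 0.85 * 0.173 = 0.14705
P(B|not A)*P(not A) = 0.048 * 0.827 = 0.039696
P(B) = 0.14705 + 0.039696 = 0.186746
P(A|B) = 0.14705 / 0.186746 ≈ 0.78743320

0.787433


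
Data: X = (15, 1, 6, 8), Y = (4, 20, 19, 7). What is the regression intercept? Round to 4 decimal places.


a = ybar - b*xbar, where b = sum((xi-xbar)(yi-ybar)) / sum((xi-xbar)^2)
n = 4, xbar = 30/4 = 7.5, ybar = 50/4 = 12.5
Sxy = sum((xi-xbar)(yi-ybar)) = -125
Sxx = sum((xi-xbar)^2) = 101
b = Sxy / Sxx = -125/101 ≈ -1.237624
a = 12.5 - (-1.237624) * 7.5 = 2200/101 ≈ 21.782178

21.7822


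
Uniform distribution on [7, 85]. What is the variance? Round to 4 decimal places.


Var = (b-a)^2 / 12
(b-a)^2 = (85 - 7)^2 = 6084
Var = 6084/12 = 507

507.0000


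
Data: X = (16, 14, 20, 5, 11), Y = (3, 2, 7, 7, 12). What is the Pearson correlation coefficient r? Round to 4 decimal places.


r = sum((xi-xbar)(yi-ybar)) / sqrt(sum((xi-xbar)^2) * sum((yi-ybar)^2))
n = 5, xbar = 66/5 = 13.2, ybar = 31/5 = 6.2
Sxy = sum((xi-xbar)(yi-ybar)) = -26.2
Sxx = sum((xi-xbar)^2) = 126.8
Syy = sum((yi-ybar)^2) = 62.8
sqrt(Sxx*Syy) ≈ 89.235867
r = Sxy / sqrt(Sxx*Syy) = -26.2 / 89.235867 ≈ -0.293604

-0.2936


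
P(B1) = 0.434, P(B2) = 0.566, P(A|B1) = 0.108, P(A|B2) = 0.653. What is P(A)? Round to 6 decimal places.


P(A) = P(A|B1)*P(B1) + P(A|B2)*P(B2)
P(A|B1)*P(B1) = 0.108 * 0.434 = 0.046872
P(A|B2)*P(B2) = 0.653 * 0.566 = 0.369598
P(A) = 0.046872 + 0.369598 = 0.41647

0.416470


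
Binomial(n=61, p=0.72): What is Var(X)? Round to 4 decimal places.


Var = n*p*(1-p) = 61 * 0.72 * 0.28 = 12.2976

12.2976


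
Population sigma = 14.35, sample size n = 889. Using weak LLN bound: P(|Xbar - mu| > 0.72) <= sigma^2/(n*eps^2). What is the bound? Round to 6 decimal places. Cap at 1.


bound = min(1, sigma^2/(n*eps^2))
sigma^2 = 14.35^2 = 205.9225
n*eps^2 = 889 * 0.72^2 = 889 * 0.5184 = 460.8576
sigma^2/(n*eps^2) = 205.9225 / 460.8576 ≈ 0.44682457

0.446825


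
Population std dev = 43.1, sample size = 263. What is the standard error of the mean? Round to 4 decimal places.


SE = sigma / sqrt(n)
sqrt(263) ≈ 16.217275
SE = 43.1 / 16.217275 ≈ 2.657660

2.6577


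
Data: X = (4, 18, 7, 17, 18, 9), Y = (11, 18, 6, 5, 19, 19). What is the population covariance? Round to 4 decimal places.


Cov = (1/n)*sum((xi-xbar)(yi-ybar))
n = 6, xbar = 73/6 ≈ 12.166667, ybar = 78/6 = 13
sum((xi-xbar)(yi-ybar)) = 59
Cov = 59 / 6 = 59/6 ≈ 9.833333

9.8333


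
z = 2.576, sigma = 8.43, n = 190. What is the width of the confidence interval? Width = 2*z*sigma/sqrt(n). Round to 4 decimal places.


width = 2*z*sigma/sqrt(n)
2*z*sigma = 2 * 2.576 * 8.43 = 43.43136
sqrt(190) ≈ 13.784049
width = 43.43136 / 13.784049 ≈ 3.150842

3.1508


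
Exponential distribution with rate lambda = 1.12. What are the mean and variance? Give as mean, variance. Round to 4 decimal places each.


mean = 1/lam, var = 1/lam^2
mean = 1 / 1.12 = 25/28 ≈ 0.892857
lam^2 = 1.12^2 = 1.2544
var = 1 / 1.2544 = 625/784 ≈ 0.797194

0.8929, 0.7972


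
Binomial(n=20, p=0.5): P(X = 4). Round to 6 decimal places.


P = C(n,k) * p^k * (1-p)^(n-k)
C(20,4) = 4845
p^k = 0.5^4 = 0.0625
(1-p)^(n-k) = 0.5^16 ≈ 0.00001525879
P = 4845 * 0.0625 * 0.00001525879 ≈ 0.004621

0.004621


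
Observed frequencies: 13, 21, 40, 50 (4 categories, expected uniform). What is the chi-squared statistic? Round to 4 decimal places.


chi2 = sum((O-E)^2/E), E = total/4
total = 124, E = 124/4 = 31
(13 - 31)^2 / 31 = 324 / 31 = 324/31 ≈ 10.451613
(21 - 31)^2 / 31 = 100 / 31 = 100/31 ≈ 3.225806
(40 - 31)^2 / 31 = 81 / 31 = 81/31 ≈ 2.612903
(50 - 31)^2 / 31 = 361 / 31 = 361/31 ≈ 11.645161
chi2 = 866/31 ≈ 27.935484

27.9355


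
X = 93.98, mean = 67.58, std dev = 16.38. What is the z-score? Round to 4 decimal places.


z = (X - mu) / sigma
X - mu = 93.98 - 67.58 = 26.4
z = 26.4 / 16.38 = 440/273 ≈ 1.611722

1.6117


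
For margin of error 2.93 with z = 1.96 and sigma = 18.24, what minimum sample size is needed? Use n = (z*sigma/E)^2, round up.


z*sigma/E = 1.96 * 18.24 / 2.93 = 89376/7325 ≈ 12.201502
(z*sigma/E)^2 ≈ 148.876644
round up: n = 149

149


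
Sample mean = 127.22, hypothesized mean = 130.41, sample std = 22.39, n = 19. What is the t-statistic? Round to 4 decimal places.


t = (xbar - mu0) / (s/sqrt(n))
xbar - mu0 = 127.22 - 130.41 = -3.19
sqrt(19) ≈ 4.35889894
s/sqrt(n) = 22.39 / 4.35889894 ≈ 5.13661828
t = -3.19 / 5.13661828 ≈ -0.621031

-0.6210


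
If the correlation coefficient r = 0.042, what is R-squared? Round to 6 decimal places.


R^2 = r^2 = (0.042)^2 = 0.001764

0.001764


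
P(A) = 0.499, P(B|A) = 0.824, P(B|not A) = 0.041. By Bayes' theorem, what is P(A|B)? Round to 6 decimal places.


P(A|B) = P(B|A)*P(A) / P(B), P(B) = P(B|A)*P(A) + P(B|not A)*P(not A)
P(B|A)*P(A) = 0.824 * 0.499 = 0.411176
P(B|not A)*P(not A) = 0.041 * 0.501 = 0.020541
P(B) = 0.411176 + 0.020541 = 0.431717
P(A|B) = 0.411176 / 0.431717 ≈ 0.95242022

0.952420


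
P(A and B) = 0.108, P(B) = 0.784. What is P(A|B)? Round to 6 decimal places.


P(A|B) = P(A and B) / P(B) = 0.108 / 0.784 = 27/196 ≈ 0.13775510

0.137755


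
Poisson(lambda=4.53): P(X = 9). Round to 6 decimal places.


P = e^(-lam) * lam^k / k!
e^(-4.53) ≈ 0.01078068
lam^k = 4.53^9 ≈ 803311.192692
k! = 9! = 362880
P = 0.01078068 * 803311.192692 / 362880 ≈ 0.023865

0.023865


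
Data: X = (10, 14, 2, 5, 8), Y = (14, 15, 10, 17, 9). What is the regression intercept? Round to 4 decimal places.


a = ybar - b*xbar, where b = sum((xi-xbar)(yi-ybar)) / sum((xi-xbar)^2)
n = 5, xbar = 39/5 = 7.8, ybar = 65/5 = 13
Sxy = sum((xi-xbar)(yi-ybar)) = 20
Sxx = sum((xi-xbar)^2) = 84.8
b = Sxy / Sxx = 25/106 ≈ 0.235849
a = 13 - 0.235849 * 7.8 = 1183/106 ≈ 11.160377

11.1604


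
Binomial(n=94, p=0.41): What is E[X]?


E[X] = n*p = 94 * 0.41 = 38.54

38.54


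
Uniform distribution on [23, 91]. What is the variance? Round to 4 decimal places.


Var = (b-a)^2 / 12
(b-a)^2 = (91 - 23)^2 = 4624
Var = 4624/12 ≈ 385.333333

385.3333


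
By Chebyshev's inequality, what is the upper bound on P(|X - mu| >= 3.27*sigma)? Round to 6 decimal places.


P <= 1/k^2
k^2 = 3.27^2 = 10.6929
1/k^2 = 1 / 10.6929 ≈ 0.09352000

0.093520


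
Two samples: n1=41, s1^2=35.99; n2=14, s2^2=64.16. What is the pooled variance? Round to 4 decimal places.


sp^2 = ((n1-1)*s1^2 + (n2-1)*s2^2)/(n1+n2-2)
(n1-1)*s1^2 = 40 * 35.99 = 1439.6
(n2-1)*s2^2 = 13 * 64.16 = 834.08
numerator = 1439.6 + 834.08 = 2273.68
n1+n2-2 = 53
sp^2 = 2273.68 / 53 = 56842/1325 ≈ 42.899623

42.8996


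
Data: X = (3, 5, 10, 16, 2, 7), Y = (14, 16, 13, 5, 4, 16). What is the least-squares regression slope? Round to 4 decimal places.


b = sum((xi-xbar)(yi-ybar)) / sum((xi-xbar)^2)
n = 6, xbar = 43/6 ≈ 7.166667, ybar = 68/6 = 34/3 ≈ 11.333333
Sxy = sum((xi-xbar)(yi-ybar)) = -106/3 ≈ -35.333333
Sxx = sum((xi-xbar)^2) = 809/6 ≈ 134.833333
b = Sxy / Sxx = -212/809 ≈ -0.262052

-0.2621


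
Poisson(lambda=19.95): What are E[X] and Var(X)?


E[X] = Var(X) = lambda = 19.95

19.95, 19.95


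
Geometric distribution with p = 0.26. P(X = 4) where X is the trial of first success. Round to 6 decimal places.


P = (1-p)^(k-1) * p
(1-p)^(k-1) = 0.74^3 = 0.405224
P = 0.405224 * 0.26 ≈ 0.1053582

0.105358


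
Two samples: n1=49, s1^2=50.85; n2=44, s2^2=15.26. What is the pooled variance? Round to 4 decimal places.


sp^2 = ((n1-1)*s1^2 + (n2-1)*s2^2)/(n1+n2-2)
(n1-1)*s1^2 = 48 * 50.85 = 2440.8
(n2-1)*s2^2 = 43 * 15.26 = 656.18
numerator = 2440.8 + 656.18 = 3096.98
n1+n2-2 = 91
sp^2 = 3096.98 / 91 = 154849/4550 ≈ 34.032747

34.0327


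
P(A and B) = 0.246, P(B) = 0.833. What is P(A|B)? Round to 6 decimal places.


P(A|B) = P(A and B) / P(B) = 0.246 / 0.833 = 246/833 ≈ 0.29531813

0.295318


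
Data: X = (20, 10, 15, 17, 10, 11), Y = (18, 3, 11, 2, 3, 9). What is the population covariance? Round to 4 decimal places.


Cov = (1/n)*sum((xi-xbar)(yi-ybar))
n = 6, xbar = 83/6 ≈ 13.833333, ybar = 46/6 = 23/3 ≈ 7.666667
sum((xi-xbar)(yi-ybar)) = 245/3 ≈ 81.666667
Cov = 81.666667 / 6 = 245/18 ≈ 13.611111

13.6111


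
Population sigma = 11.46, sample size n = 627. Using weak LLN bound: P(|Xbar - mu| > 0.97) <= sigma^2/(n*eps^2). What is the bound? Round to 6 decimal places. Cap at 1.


bound = min(1, sigma^2/(n*eps^2))
sigma^2 = 11.46^2 = 131.3316
n*eps^2 = 627 * 0.97^2 = 627 * 0.9409 = 589.9443
sigma^2/(n*eps^2) = 131.3316 / 589.9443 ≈ 0.22261695

0.222617


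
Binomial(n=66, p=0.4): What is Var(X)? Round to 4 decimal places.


Var = n*p*(1-p) = 66 * 0.4 * 0.6 = 15.84

15.8400


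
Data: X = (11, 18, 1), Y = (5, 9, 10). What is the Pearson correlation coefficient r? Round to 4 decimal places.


r = sum((xi-xbar)(yi-ybar)) / sqrt(sum((xi-xbar)^2) * sum((yi-ybar)^2))
n = 3, xbar = 30/3 = 10, ybar = 24/3 = 8
Sxy = sum((xi-xbar)(yi-ybar)) = -13
Sxx = sum((xi-xbar)^2) = 146
Syy = sum((yi-ybar)^2) = 14
sqrt(Sxx*Syy) ≈ 45.210618
r = Sxy / sqrt(Sxx*Syy) = -13 / 45.210618 ≈ -0.287543

-0.2875


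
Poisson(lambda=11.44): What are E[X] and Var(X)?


E[X] = Var(X) = lambda = 11.44

11.44, 11.44


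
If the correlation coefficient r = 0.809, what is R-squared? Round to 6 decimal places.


R^2 = r^2 = (0.809)^2 = 0.654481

0.654481


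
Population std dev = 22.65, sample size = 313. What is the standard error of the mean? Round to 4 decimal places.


SE = sigma / sqrt(n)
sqrt(313) ≈ 17.691806
SE = 22.65 / 17.691806 ≈ 1.280254

1.2803


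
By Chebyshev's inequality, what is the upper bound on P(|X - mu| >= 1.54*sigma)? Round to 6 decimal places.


P <= 1/k^2
k^2 = 1.54^2 = 2.3716
1/k^2 = 1 / 2.3716 = 2500/5929 ≈ 0.42165627

0.421656


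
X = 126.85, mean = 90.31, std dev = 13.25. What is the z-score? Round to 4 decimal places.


z = (X - mu) / sigma
X - mu = 126.85 - 90.31 = 36.54
z = 36.54 / 13.25 = 3654/1325 ≈ 2.757736

2.7577


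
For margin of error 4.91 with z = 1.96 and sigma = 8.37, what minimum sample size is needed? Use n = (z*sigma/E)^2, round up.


z*sigma/E = 1.96 * 8.37 / 4.91 ≈ 3.341181
(z*sigma/E)^2 ≈ 11.163492
round up: n = 12

12


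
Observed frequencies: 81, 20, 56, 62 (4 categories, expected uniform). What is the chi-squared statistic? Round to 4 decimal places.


chi2 = sum((O-E)^2/E), E = total/4
total = 219, E = 219/4 = 54.75
(81 - 54.75)^2 / 54.75 = 689.0625 / 54.75 = 3675/292 ≈ 12.585616
(20 - 54.75)^2 / 54.75 = 1207.5625 / 54.75 = 19321/876 ≈ 22.055936
(56 - 54.75)^2 / 54.75 = 1.5625 / 54.75 = 25/876 ≈ 0.028539
(62 - 54.75)^2 / 54.75 = 52.5625 / 54.75 = 841/876 ≈ 0.960046
chi2 = 2601/73 ≈ 35.630137

35.6301


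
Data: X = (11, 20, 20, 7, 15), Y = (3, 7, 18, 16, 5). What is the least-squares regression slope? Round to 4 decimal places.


b = sum((xi-xbar)(yi-ybar)) / sum((xi-xbar)^2)
n = 5, xbar = 73/5 = 14.6, ybar = 49/5 = 9.8
Sxy = sum((xi-xbar)(yi-ybar)) = 4.6
Sxx = sum((xi-xbar)^2) = 129.2
b = Sxy / Sxx = 23/646 ≈ 0.035604

0.0356


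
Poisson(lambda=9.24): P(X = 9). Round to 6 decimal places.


P = e^(-lam) * lam^k / k!
e^(-9.24) ≈ 0.00009707759
lam^k = 9.24^9 ≈ 490961843.478342
k! = 9! = 362880
P = 0.00009707759 * 490961843.478342 / 362880 ≈ 0.131342

0.131342


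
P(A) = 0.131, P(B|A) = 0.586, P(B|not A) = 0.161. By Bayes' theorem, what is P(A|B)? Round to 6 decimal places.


P(A|B) = P(B|A)*P(A) / P(B), P(B) = P(B|A)*P(A) + P(B|not A)*P(not A)
P(B|A)*P(A) = 0.586 * 0.131 = 0.076766
P(B|not A)*P(not A) = 0.161 * 0.869 = 0.139909
P(B) = 0.076766 + 0.139909 = 0.216675
P(A|B) = 0.076766 / 0.216675 ≈ 0.35429099

0.354291


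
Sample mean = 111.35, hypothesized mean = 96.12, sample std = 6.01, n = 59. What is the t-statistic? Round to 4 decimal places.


t = (xbar - mu0) / (s/sqrt(n))
xbar - mu0 = 111.35 - 96.12 = 15.23
sqrt(59) ≈ 7.68114575
s/sqrt(n) = 6.01 / 7.68114575 ≈ 0.78243535
t = 15.23 / 0.78243535 ≈ 19.464867

19.4649


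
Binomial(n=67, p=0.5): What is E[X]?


E[X] = n*p = 67 * 0.5 = 33.5

33.5


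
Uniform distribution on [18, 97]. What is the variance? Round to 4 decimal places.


Var = (b-a)^2 / 12
(b-a)^2 = (97 - 18)^2 = 6241
Var = 6241/12 ≈ 520.083333

520.0833


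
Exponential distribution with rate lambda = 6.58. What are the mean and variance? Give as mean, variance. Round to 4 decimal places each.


mean = 1/lam, var = 1/lam^2
mean = 1 / 6.58 = 50/329 ≈ 0.151976
lam^2 = 6.58^2 = 43.2964
var = 1 / 43.2964 ≈ 0.023097

0.1520, 0.0231


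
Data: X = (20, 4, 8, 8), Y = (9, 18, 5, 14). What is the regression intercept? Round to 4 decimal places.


a = ybar - b*xbar, where b = sum((xi-xbar)(yi-ybar)) / sum((xi-xbar)^2)
n = 4, xbar = 40/4 = 10, ybar = 46/4 = 11.5
Sxy = sum((xi-xbar)(yi-ybar)) = -56
Sxx = sum((xi-xbar)^2) = 144
b = Sxy / Sxx = -7/18 ≈ -0.388889
a = 11.5 - (-0.388889) * 10 = 277/18 ≈ 15.388889

15.3889


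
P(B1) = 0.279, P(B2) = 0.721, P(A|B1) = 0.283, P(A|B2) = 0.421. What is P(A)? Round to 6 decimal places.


P(A) = P(A|B1)*P(B1) + P(A|B2)*P(B2)
P(A|B1)*P(B1) = 0.283 * 0.279 = 0.078957
P(A|B2)*P(B2) = 0.421 * 0.721 = 0.303541
P(A) = 0.078957 + 0.303541 = 0.382498

0.382498


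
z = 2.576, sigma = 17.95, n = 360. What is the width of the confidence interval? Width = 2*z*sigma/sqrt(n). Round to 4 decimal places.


width = 2*z*sigma/sqrt(n)
2*z*sigma = 2 * 2.576 * 17.95 = 92.4784
sqrt(360) ≈ 18.973666
width = 92.4784 / 18.973666 ≈ 4.874040

4.8740


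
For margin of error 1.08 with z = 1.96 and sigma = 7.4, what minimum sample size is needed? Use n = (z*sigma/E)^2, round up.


z*sigma/E = 1.96 * 7.4 / 1.08 = 1813/135 ≈ 13.429630
(z*sigma/E)^2 ≈ 180.354952
round up: n = 181

181


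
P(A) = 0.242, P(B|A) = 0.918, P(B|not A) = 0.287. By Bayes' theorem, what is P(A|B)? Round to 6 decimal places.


P(A|B) = P(B|A)*P(A) / P(B), P(B) = P(B|A)*P(A) + P(B|not A)*P(not A)
P(B|A)*P(A) = 0.918 * 0.242 = 0.222156
P(B|not A)*P(not A) = 0.287 * 0.758 = 0.217546
P(B) = 0.222156 + 0.217546 = 0.439702
P(A|B) = 0.222156 / 0.439702 ≈ 0.50524219

0.505242


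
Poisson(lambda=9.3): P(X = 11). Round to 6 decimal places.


P = e^(-lam) * lam^k / k!
e^(-9.3) ≈ 0.00009142423
lam^k = 9.3^11 ≈ 45010354567.674266
k! = 11! = 39916800
P = 0.00009142423 * 45010354567.674266 / 39916800 ≈ 0.103090

0.103090


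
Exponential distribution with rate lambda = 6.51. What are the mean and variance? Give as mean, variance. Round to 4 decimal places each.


mean = 1/lam, var = 1/lam^2
mean = 1 / 6.51 = 100/651 ≈ 0.153610
lam^2 = 6.51^2 = 42.3801
var = 1 / 42.3801 ≈ 0.023596

0.1536, 0.0236


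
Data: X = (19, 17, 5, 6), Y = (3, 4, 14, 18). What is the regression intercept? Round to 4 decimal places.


a = ybar - b*xbar, where b = sum((xi-xbar)(yi-ybar)) / sum((xi-xbar)^2)
n = 4, xbar = 47/4 = 11.75, ybar = 39/4 = 9.75
Sxy = sum((xi-xbar)(yi-ybar)) = -155.25
Sxx = sum((xi-xbar)^2) = 158.75
b = Sxy / Sxx = -621/635 ≈ -0.977953
a = 9.75 - (-0.977953) * 11.75 = 13488/635 ≈ 21.240945

21.2409


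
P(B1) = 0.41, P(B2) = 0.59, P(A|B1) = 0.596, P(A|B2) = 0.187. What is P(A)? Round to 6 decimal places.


P(A) = P(A|B1)*P(B1) + P(A|B2)*P(B2)
P(A|B1)*P(B1) = 0.596 * 0.41 = 0.24436
P(A|B2)*P(B2) = 0.187 * 0.59 = 0.11033
P(A) = 0.24436 + 0.11033 = 0.35469

0.354690


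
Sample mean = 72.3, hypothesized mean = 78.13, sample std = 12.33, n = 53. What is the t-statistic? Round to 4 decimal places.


t = (xbar - mu0) / (s/sqrt(n))
xbar - mu0 = 72.3 - 78.13 = -5.83
sqrt(53) ≈ 7.28010989
s/sqrt(n) = 12.33 / 7.28010989 ≈ 1.69365575
t = -5.83 / 1.69365575 ≈ -3.442258

-3.4423


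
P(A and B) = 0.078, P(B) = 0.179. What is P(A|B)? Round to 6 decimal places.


P(A|B) = P(A and B) / P(B) = 0.078 / 0.179 = 78/179 ≈ 0.43575419

0.435754


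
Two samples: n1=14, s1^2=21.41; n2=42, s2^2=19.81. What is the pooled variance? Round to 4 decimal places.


sp^2 = ((n1-1)*s1^2 + (n2-1)*s2^2)/(n1+n2-2)
(n1-1)*s1^2 = 13 * 21.41 = 278.33
(n2-1)*s2^2 = 41 * 19.81 = 812.21
numerator = 278.33 + 812.21 = 1090.54
n1+n2-2 = 54
sp^2 = 1090.54 / 54 = 54527/2700 ≈ 20.195185

20.1952


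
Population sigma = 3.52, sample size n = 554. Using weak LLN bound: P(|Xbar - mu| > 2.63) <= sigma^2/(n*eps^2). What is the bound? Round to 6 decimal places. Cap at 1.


bound = min(1, sigma^2/(n*eps^2))
sigma^2 = 3.52^2 = 12.3904
n*eps^2 = 554 * 2.63^2 = 554 * 6.9169 = 3831.9626
sigma^2/(n*eps^2) = 12.3904 / 3831.9626 ≈ 0.00323343

0.003233


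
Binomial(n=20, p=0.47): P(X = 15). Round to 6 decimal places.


P = C(n,k) * p^k * (1-p)^(n-k)
C(20,15) = 15504
p^k = 0.47^15 ≈ 0.00001206335
(1-p)^(n-k) = 0.53^5 ≈ 0.04181955
P = 15504 * 0.00001206335 * 0.04181955 ≈ 0.007822

0.007822


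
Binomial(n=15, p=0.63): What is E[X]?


E[X] = n*p = 15 * 0.63 = 9.45

9.45


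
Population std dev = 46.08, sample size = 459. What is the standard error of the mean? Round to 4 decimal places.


SE = sigma / sqrt(n)
sqrt(459) ≈ 21.424285
SE = 46.08 / 21.424285 ≈ 2.150830

2.1508


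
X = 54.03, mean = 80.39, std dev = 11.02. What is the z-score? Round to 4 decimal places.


z = (X - mu) / sigma
X - mu = 54.03 - 80.39 = -26.36
z = -26.36 / 11.02 = -1318/551 ≈ -2.392015

-2.3920


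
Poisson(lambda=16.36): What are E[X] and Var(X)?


E[X] = Var(X) = lambda = 16.36

16.36, 16.36


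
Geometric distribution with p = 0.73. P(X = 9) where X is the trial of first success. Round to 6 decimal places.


P = (1-p)^(k-1) * p
(1-p)^(k-1) = 0.27^8 ≈ 0.00002824295
P = 0.00002824295 * 0.73 ≈ 0.00002061736

0.000021


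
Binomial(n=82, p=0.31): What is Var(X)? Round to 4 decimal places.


Var = n*p*(1-p) = 82 * 0.31 * 0.69 = 17.5398

17.5398


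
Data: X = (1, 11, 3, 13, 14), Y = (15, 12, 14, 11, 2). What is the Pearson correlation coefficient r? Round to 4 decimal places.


r = sum((xi-xbar)(yi-ybar)) / sqrt(sum((xi-xbar)^2) * sum((yi-ybar)^2))
n = 5, xbar = 42/5 = 8.4, ybar = 54/5 = 10.8
Sxy = sum((xi-xbar)(yi-ybar)) = -93.6
Sxx = sum((xi-xbar)^2) = 143.2
Syy = sum((yi-ybar)^2) = 106.8
sqrt(Sxx*Syy) ≈ 123.667942
r = Sxy / sqrt(Sxx*Syy) = -93.6 / 123.667942 ≈ -0.756866

-0.7569


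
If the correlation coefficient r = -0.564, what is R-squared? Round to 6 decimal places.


R^2 = r^2 = (-0.564)^2 = 0.318096

0.318096


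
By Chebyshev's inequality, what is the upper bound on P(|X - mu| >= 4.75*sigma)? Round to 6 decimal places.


P <= 1/k^2
k^2 = 4.75^2 = 22.5625
1/k^2 = 1 / 22.5625 = 16/361 ≈ 0.04432133

0.044321


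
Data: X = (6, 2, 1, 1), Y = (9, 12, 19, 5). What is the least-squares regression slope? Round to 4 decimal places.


b = sum((xi-xbar)(yi-ybar)) / sum((xi-xbar)^2)
n = 4, xbar = 10/4 = 2.5, ybar = 45/4 = 11.25
Sxy = sum((xi-xbar)(yi-ybar)) = -10.5
Sxx = sum((xi-xbar)^2) = 17
b = Sxy / Sxx = -21/34 ≈ -0.617647

-0.6176


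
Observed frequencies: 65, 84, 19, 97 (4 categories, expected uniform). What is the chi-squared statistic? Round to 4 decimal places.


chi2 = sum((O-E)^2/E), E = total/4
total = 265, E = 265/4 = 66.25
(65 - 66.25)^2 / 66.25 = 1.5625 / 66.25 = 5/212 ≈ 0.023585
(84 - 66.25)^2 / 66.25 = 315.0625 / 66.25 = 5041/1060 ≈ 4.755660
(19 - 66.25)^2 / 66.25 = 2232.5625 / 66.25 = 35721/1060 ≈ 33.699057
(97 - 66.25)^2 / 66.25 = 945.5625 / 66.25 = 15129/1060 ≈ 14.272642
chi2 = 13979/265 ≈ 52.750943

52.7509


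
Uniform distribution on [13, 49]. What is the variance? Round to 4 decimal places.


Var = (b-a)^2 / 12
(b-a)^2 = (49 - 13)^2 = 1296
Var = 1296/12 = 108

108.0000


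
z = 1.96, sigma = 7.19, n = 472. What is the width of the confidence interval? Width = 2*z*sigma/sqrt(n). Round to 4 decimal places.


width = 2*z*sigma/sqrt(n)
2*z*sigma = 2 * 1.96 * 7.19 = 28.1848
sqrt(472) ≈ 21.725561
width = 28.1848 / 21.725561 ≈ 1.297311

1.2973


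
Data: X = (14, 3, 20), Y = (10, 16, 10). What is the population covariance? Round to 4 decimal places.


Cov = (1/n)*sum((xi-xbar)(yi-ybar))
n = 3, xbar = 37/3 ≈ 12.333333, ybar = 36/3 = 12
sum((xi-xbar)(yi-ybar)) = -56
Cov = -56 / 3 = -56/3 ≈ -18.666667

-18.6667


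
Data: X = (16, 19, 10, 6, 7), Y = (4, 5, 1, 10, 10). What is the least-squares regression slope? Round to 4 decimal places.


b = sum((xi-xbar)(yi-ybar)) / sum((xi-xbar)^2)
n = 5, xbar = 58/5 = 11.6, ybar = 30/5 = 6
Sxy = sum((xi-xbar)(yi-ybar)) = -49
Sxx = sum((xi-xbar)^2) = 129.2
b = Sxy / Sxx = -245/646 ≈ -0.379257

-0.3793


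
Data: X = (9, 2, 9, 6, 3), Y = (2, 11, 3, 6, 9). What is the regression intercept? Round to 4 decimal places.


a = ybar - b*xbar, where b = sum((xi-xbar)(yi-ybar)) / sum((xi-xbar)^2)
n = 5, xbar = 29/5 = 5.8, ybar = 31/5 = 6.2
Sxy = sum((xi-xbar)(yi-ybar)) = -49.8
Sxx = sum((xi-xbar)^2) = 42.8
b = Sxy / Sxx = -249/214 ≈ -1.163551
a = 6.2 - (-1.163551) * 5.8 = 2771/214 ≈ 12.948598

12.9486


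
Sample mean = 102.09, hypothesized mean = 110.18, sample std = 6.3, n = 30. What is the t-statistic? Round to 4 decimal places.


t = (xbar - mu0) / (s/sqrt(n))
xbar - mu0 = 102.09 - 110.18 = -8.09
sqrt(30) ≈ 5.47722558
s/sqrt(n) = 6.3 / 5.47722558 ≈ 1.15021737
t = -8.09 / 1.15021737 ≈ -7.033453

-7.0335


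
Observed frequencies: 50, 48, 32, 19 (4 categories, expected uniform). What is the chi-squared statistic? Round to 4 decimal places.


chi2 = sum((O-E)^2/E), E = total/4
total = 149, E = 149/4 = 37.25
(50 - 37.25)^2 / 37.25 = 162.5625 / 37.25 = 2601/596 ≈ 4.364094
(48 - 37.25)^2 / 37.25 = 115.5625 / 37.25 = 1849/596 ≈ 3.102349
(32 - 37.25)^2 / 37.25 = 27.5625 / 37.25 = 441/596 ≈ 0.739933
(19 - 37.25)^2 / 37.25 = 333.0625 / 37.25 = 5329/596 ≈ 8.941275
chi2 = 2555/149 ≈ 17.147651

17.1477


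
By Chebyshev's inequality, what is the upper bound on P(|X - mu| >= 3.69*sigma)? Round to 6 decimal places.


P <= 1/k^2
k^2 = 3.69^2 = 13.6161
1/k^2 = 1 / 13.6161 ≈ 0.07344247

0.073442


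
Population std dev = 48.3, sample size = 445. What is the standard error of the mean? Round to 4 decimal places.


SE = sigma / sqrt(n)
sqrt(445) ≈ 21.095023
SE = 48.3 / 21.095023 ≈ 2.289640

2.2896


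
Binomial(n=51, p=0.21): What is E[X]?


E[X] = n*p = 51 * 0.21 = 10.71

10.71


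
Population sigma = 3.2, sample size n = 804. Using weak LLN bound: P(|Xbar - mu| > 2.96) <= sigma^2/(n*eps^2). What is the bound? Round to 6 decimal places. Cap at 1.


bound = min(1, sigma^2/(n*eps^2))
sigma^2 = 3.2^2 = 10.24
n*eps^2 = 804 * 2.96^2 = 804 * 8.7616 = 7044.3264
sigma^2/(n*eps^2) = 10.24 / 7044.3264 ≈ 0.00145365

0.001454


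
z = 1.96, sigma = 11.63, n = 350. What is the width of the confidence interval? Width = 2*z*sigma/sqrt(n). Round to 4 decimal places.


width = 2*z*sigma/sqrt(n)
2*z*sigma = 2 * 1.96 * 11.63 = 45.5896
sqrt(350) ≈ 18.708287
width = 45.5896 / 18.708287 ≈ 2.436867

2.4369


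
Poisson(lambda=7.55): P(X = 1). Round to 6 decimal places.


P = e^(-lam) * lam^k / k!
e^(-7.55) ≈ 0.0005261101
lam^k = 7.55^1 = 7.55
k! = 1! = 1
P = 0.0005261101 * 7.55 / 1 ≈ 0.003972

0.003972


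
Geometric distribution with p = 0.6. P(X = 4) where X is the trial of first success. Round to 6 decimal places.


P = (1-p)^(k-1) * p
(1-p)^(k-1) = 0.4^3 = 0.064
P = 0.064 * 0.6 = 0.0384

0.038400


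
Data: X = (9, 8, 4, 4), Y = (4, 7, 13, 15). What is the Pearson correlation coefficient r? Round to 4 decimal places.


r = sum((xi-xbar)(yi-ybar)) / sqrt(sum((xi-xbar)^2) * sum((yi-ybar)^2))
n = 4, xbar = 25/4 = 6.25, ybar = 39/4 = 9.75
Sxy = sum((xi-xbar)(yi-ybar)) = -39.75
Sxx = sum((xi-xbar)^2) = 20.75
Syy = sum((yi-ybar)^2) = 78.75
sqrt(Sxx*Syy) ≈ 40.423539
r = Sxy / sqrt(Sxx*Syy) = -39.75 / 40.423539 ≈ -0.983338

-0.9833


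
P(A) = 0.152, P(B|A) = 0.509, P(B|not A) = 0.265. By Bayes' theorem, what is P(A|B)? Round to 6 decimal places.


P(A|B) = P(B|A)*P(A) / P(B), P(B) = P(B|A)*P(A) + P(B|not A)*P(not A)
P(B|A)*P(A) = 0.509 * 0.152 = 0.077368
P(B|not A)*P(not A) = 0.265 * 0.848 = 0.22472
P(B) = 0.077368 + 0.22472 = 0.302088
P(A|B) = 0.077368 / 0.302088 ≈ 0.25611080

0.256111


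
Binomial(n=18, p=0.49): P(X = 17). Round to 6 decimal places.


P = C(n,k) * p^k * (1-p)^(n-k)
C(18,17) = 18
p^k = 0.49^17 ≈ 0.000005411696
(1-p)^(n-k) = 0.51^1 = 0.51
P = 18 * 0.000005411696 * 0.51 ≈ 0.000050

0.000050


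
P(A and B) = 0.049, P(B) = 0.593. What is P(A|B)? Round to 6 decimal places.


P(A|B) = P(A and B) / P(B) = 0.049 / 0.593 = 49/593 ≈ 0.08263069

0.082631


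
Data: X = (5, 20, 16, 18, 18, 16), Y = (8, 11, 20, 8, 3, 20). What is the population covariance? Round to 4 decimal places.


Cov = (1/n)*sum((xi-xbar)(yi-ybar))
n = 6, xbar = 93/6 = 15.5, ybar = 70/6 = 35/3 ≈ 11.666667
sum((xi-xbar)(yi-ybar)) = 13
Cov = 13 / 6 = 13/6 ≈ 2.166667

2.1667


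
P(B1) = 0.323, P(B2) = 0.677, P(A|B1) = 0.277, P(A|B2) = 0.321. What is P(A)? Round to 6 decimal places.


P(A) = P(A|B1)*P(B1) + P(A|B2)*P(B2)
P(A|B1)*P(B1) = 0.277 * 0.323 = 0.089471
P(A|B2)*P(B2) = 0.321 * 0.677 = 0.217317
P(A) = 0.089471 + 0.217317 = 0.306788

0.306788


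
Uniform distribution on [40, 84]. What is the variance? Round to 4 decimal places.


Var = (b-a)^2 / 12
(b-a)^2 = (84 - 40)^2 = 1936
Var = 1936/12 ≈ 161.333333

161.3333


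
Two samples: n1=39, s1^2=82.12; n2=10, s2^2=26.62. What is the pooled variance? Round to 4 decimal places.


sp^2 = ((n1-1)*s1^2 + (n2-1)*s2^2)/(n1+n2-2)
(n1-1)*s1^2 = 38 * 82.12 = 3120.56
(n2-1)*s2^2 = 9 * 26.62 = 239.58
numerator = 3120.56 + 239.58 = 3360.14
n1+n2-2 = 47
sp^2 = 3360.14 / 47 = 168007/2350 ≈ 71.492340

71.4923


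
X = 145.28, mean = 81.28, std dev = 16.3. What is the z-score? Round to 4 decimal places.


z = (X - mu) / sigma
X - mu = 145.28 - 81.28 = 64
z = 64 / 16.3 = 640/163 ≈ 3.926380

3.9264


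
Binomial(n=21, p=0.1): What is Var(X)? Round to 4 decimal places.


Var = n*p*(1-p) = 21 * 0.1 * 0.9 = 1.89

1.8900


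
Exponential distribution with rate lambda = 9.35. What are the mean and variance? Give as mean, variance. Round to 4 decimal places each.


mean = 1/lam, var = 1/lam^2
mean = 1 / 9.35 = 20/187 ≈ 0.106952
lam^2 = 9.35^2 = 87.4225
var = 1 / 87.4225 ≈ 0.011439

0.1070, 0.0114


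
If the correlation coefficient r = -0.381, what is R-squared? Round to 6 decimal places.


R^2 = r^2 = (-0.381)^2 = 0.145161

0.145161


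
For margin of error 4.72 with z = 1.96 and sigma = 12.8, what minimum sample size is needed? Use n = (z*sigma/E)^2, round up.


z*sigma/E = 1.96 * 12.8 / 4.72 = 1568/295 ≈ 5.315254
(z*sigma/E)^2 ≈ 28.251928
round up: n = 29

29


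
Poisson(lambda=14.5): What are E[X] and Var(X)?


E[X] = Var(X) = lambda = 14.5

14.5, 14.5


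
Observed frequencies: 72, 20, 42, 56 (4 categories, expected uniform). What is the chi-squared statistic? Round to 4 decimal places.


chi2 = sum((O-E)^2/E), E = total/4
total = 190, E = 190/4 = 47.5
(72 - 47.5)^2 / 47.5 = 600.25 / 47.5 = 2401/190 ≈ 12.636842
(20 - 47.5)^2 / 47.5 = 756.25 / 47.5 = 605/38 ≈ 15.921053
(42 - 47.5)^2 / 47.5 = 30.25 / 47.5 = 121/190 ≈ 0.636842
(56 - 47.5)^2 / 47.5 = 72.25 / 47.5 = 289/190 ≈ 1.521053
chi2 = 2918/95 ≈ 30.715789

30.7158


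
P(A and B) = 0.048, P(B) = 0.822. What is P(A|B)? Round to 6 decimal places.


P(A|B) = P(A and B) / P(B) = 0.048 / 0.822 = 8/137 ≈ 0.05839416

0.058394


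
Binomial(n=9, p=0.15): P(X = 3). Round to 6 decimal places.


P = C(n,k) * p^k * (1-p)^(n-k)
C(9,3) = 84
p^k = 0.15^3 = 0.003375
(1-p)^(n-k) = 0.85^6 ≈ 0.3771495
P = 84 * 0.003375 * 0.3771495 ≈ 0.106922

0.106922


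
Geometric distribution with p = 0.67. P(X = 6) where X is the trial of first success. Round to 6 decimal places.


P = (1-p)^(k-1) * p
(1-p)^(k-1) = 0.33^5 ≈ 0.003913539
P = 0.003913539 * 0.67 ≈ 0.002622071

0.002622


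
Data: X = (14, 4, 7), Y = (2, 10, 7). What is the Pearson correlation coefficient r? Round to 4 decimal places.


r = sum((xi-xbar)(yi-ybar)) / sqrt(sum((xi-xbar)^2) * sum((yi-ybar)^2))
n = 3, xbar = 25/3 ≈ 8.333333, ybar = 19/3 ≈ 6.333333
Sxy = sum((xi-xbar)(yi-ybar)) = -124/3 ≈ -41.333333
Sxx = sum((xi-xbar)^2) = 158/3 ≈ 52.666667
Syy = sum((yi-ybar)^2) = 98/3 ≈ 32.666667
sqrt(Sxx*Syy) ≈ 41.478241
r = Sxy / sqrt(Sxx*Syy) = -41.333333 / 41.478241 ≈ -0.996506

-0.9965


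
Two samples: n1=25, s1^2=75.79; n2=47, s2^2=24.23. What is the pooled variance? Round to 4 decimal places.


sp^2 = ((n1-1)*s1^2 + (n2-1)*s2^2)/(n1+n2-2)
(n1-1)*s1^2 = 24 * 75.79 = 1818.96
(n2-1)*s2^2 = 46 * 24.23 = 1114.58
numerator = 1818.96 + 1114.58 = 2933.54
n1+n2-2 = 70
sp^2 = 2933.54 / 70 = 146677/3500 ≈ 41.907714

41.9077


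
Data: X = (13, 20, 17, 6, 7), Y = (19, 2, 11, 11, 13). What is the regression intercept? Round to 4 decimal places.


a = ybar - b*xbar, where b = sum((xi-xbar)(yi-ybar)) / sum((xi-xbar)^2)
n = 5, xbar = 63/5 = 12.6, ybar = 56/5 = 11.2
Sxy = sum((xi-xbar)(yi-ybar)) = -74.6
Sxx = sum((xi-xbar)^2) = 149.2
b = Sxy / Sxx = -0.5
a = 11.2 - (-0.5) * 12.6 = 17.5

17.5000


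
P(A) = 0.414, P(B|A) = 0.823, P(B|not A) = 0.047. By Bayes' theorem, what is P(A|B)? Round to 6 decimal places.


P(A|B) = P(B|A)*P(A) / P(B), P(B) = P(B|A)*P(A) + P(B|not A)*P(not A)
P(B|A)*P(A) = 0.823 * 0.414 = 0.340722
P(B|not A)*P(not A) = 0.047 * 0.586 = 0.027542
P(B) = 0.340722 + 0.027542 = 0.368264
P(A|B) = 0.340722 / 0.368264 ≈ 0.92521126

0.925211


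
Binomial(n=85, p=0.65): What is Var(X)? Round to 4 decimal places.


Var = n*p*(1-p) = 85 * 0.65 * 0.35 = 19.3375

19.3375


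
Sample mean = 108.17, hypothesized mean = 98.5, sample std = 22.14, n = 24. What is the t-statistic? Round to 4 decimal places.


t = (xbar - mu0) / (s/sqrt(n))
xbar - mu0 = 108.17 - 98.5 = 9.67
sqrt(24) ≈ 4.89897949
s/sqrt(n) = 22.14 / 4.89897949 ≈ 4.51930858
t = 9.67 / 4.51930858 ≈ 2.139708

2.1397


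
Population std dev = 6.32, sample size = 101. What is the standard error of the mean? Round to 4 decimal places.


SE = sigma / sqrt(n)
sqrt(101) ≈ 10.049876
SE = 6.32 / 10.049876 ≈ 0.628864

0.6289


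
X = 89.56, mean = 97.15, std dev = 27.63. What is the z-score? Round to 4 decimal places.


z = (X - mu) / sigma
X - mu = 89.56 - 97.15 = -7.59
z = -7.59 / 27.63 = -253/921 ≈ -0.274701

-0.2747


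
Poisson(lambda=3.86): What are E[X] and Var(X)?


E[X] = Var(X) = lambda = 3.86

3.86, 3.86


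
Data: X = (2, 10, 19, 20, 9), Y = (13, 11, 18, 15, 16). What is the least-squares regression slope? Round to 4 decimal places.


b = sum((xi-xbar)(yi-ybar)) / sum((xi-xbar)^2)
n = 5, xbar = 60/5 = 12, ybar = 73/5 = 14.6
Sxy = sum((xi-xbar)(yi-ybar)) = 46
Sxx = sum((xi-xbar)^2) = 226
b = Sxy / Sxx = 23/113 ≈ 0.203540

0.2035


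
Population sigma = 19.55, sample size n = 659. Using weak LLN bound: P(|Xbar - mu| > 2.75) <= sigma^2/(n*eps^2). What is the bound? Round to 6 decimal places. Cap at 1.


bound = min(1, sigma^2/(n*eps^2))
sigma^2 = 19.55^2 = 382.2025
n*eps^2 = 659 * 2.75^2 = 659 * 7.5625 = 4983.6875
sigma^2/(n*eps^2) = 382.2025 / 4983.6875 ≈ 0.07669070

0.076691
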